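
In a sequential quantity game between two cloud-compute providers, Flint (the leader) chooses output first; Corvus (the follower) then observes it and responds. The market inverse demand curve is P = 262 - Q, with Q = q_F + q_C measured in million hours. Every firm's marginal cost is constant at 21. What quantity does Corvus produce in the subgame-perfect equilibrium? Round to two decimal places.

The follower Corvus best-responds to any q_F: π_C = (262 - Q)q_C - 21q_C.
Setting the follower's marginal profit to zero, 241 - q_F - 2q_C = 0, i.e. q_C = (241 - q_F)/2.
Flint substitutes q_C(q_F) into its own profit: π_F = q_F(262 - q_F - (241 - q_F)/2) - 21q_F = (283/2 - (1/2)q_F)q_F - 21q_F.
The leader's first-order condition 241/2 - q_F = 0 yields q_F = 241/2.
Then q_C = (241 - 241/2)/2 = 241/4.

60.25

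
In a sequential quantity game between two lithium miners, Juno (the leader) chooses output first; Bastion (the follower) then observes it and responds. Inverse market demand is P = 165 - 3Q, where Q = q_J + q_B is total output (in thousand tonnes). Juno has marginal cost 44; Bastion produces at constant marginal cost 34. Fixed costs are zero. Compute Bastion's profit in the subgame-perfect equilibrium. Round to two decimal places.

The follower Bastion best-responds to any q_J: π_B = (165 - 3Q)q_B - 34q_B.
∂π_B/∂q_B = 131 - 3q_J - 6q_B = 0 gives the reaction function q_B = (131 - 3q_J)/6.
The leader anticipates this reaction. Substituting into P = 165 - 3Q gives P = 199/2 - (3/2)q_J, so π_J = (199/2 - (3/2)q_J)q_J - 44q_J.
Leader FOC: 111/2 - 3q_J = 0, so q_J = 37/2.
Then q_B = (131 - 3·(37/2))/6 = 151/12.
Price P = 165 - 3·(373/12) = 287/4.
Bastion's profit: (287/4 - 34)·(151/12) = 475.0208.

475.02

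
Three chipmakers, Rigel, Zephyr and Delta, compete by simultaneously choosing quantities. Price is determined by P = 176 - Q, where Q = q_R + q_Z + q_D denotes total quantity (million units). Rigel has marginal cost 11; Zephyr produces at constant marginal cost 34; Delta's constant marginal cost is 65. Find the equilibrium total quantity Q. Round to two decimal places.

Rigel's profit: π_R = (176 - Q)q_R - (11q_R). Setting ∂π_R/∂q_R = 0: 165 - 2q_R - (q_Z + q_D) = 0.
Zephyr's profit: π_Z = (176 - Q)q_Z - (34q_Z). Setting ∂π_Z/∂q_Z = 0: 142 - 2q_Z - (q_R + q_D) = 0.
Delta's first-order condition: 111 - 2q_D - (q_R + q_Z) = 0.
Summing all 3 equations gives 418 − 4Q = 0, hence Q = 209/2.
Back-substituting: q_R = (165 − 209/2) = 121/2, q_Z = (142 − 209/2) = 75/2, q_D = (111 − 209/2) = 13/2.
Total output Q = 121/2 + 75/2 + 13/2 = 209/2.

104.50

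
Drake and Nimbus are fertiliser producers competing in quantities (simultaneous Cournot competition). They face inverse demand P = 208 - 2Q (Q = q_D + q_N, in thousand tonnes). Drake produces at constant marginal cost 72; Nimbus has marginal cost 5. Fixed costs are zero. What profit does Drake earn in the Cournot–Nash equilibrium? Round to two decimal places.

Drake's profit: π_D = (208 - 2Q)q_D - (72q_D). Setting ∂π_D/∂q_D = 0: 136 - 4q_D - 2(q_N) = 0.
Nimbus's profit: π_N = (208 - 2Q)q_N - (5q_N). Setting ∂π_N/∂q_N = 0: 203 - 4q_N - 2(q_D) = 0.
Best responses: q_D = (136 - 2q_N)/4, q_N = (203 - 2q_D)/4.
Solving the pair: q_D = 23/2, q_N = 45.
Price P = 208 - 2·(113/2) = 95.
Drake's profit: (95 - 72)·(23/2) = 529/2.

264.50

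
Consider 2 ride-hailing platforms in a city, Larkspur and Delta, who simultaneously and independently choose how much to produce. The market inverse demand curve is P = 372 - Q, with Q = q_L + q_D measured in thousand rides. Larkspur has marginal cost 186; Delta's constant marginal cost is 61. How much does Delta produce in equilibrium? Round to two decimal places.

145.33

Larkspur's profit: π_L = (372 - Q)q_L - (186q_L). Setting ∂π_L/∂q_L = 0: 186 - 2q_L - (q_D) = 0.
Delta's profit: π_D = (372 - Q)q_D - (61q_D). Setting ∂π_D/∂q_D = 0: 311 - 2q_D - (q_L) = 0.
So q_L = (186 - q_D)/2 and q_D = (311 - q_L)/2.
Solving the pair: q_L = 61/3, q_D = 436/3.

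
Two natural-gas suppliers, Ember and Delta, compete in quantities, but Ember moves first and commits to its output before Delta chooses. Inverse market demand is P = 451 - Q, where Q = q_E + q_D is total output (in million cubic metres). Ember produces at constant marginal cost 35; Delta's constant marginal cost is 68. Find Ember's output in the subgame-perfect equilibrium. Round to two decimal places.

224.50

Solve by backward induction. Given q_E, the follower Delta maximises π_D = (451 - q_E - q_D)q_D - 68q_D.
∂π_D/∂q_D = 383 - q_E - 2q_D = 0 gives the reaction function q_D = (383 - q_E)/2.
Ember substitutes q_D(q_E) into its own profit: π_E = q_E(451 - q_E - (383 - q_E)/2) - 35q_E = (519/2 - (1/2)q_E)q_E - 35q_E.
The leader's first-order condition 449/2 - q_E = 0 yields q_E = 449/2.
Then q_D = (383 - 449/2)/2 = 317/4.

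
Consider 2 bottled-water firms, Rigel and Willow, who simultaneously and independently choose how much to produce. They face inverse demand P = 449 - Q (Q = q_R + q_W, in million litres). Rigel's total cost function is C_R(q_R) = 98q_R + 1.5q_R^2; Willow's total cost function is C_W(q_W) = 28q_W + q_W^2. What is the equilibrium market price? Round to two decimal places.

304.95

Rigel's profit: π_R = (449 - Q)q_R - (98q_R + (3/2)q_R²). Setting ∂π_R/∂q_R = 0: 351 - 5q_R - (q_W) = 0.
Willow's profit: π_W = (449 - Q)q_W - (28q_W + q_W²). Setting ∂π_W/∂q_W = 0: 421 - 4q_W - (q_R) = 0.
So q_R = (351 - q_W)/5 and q_W = (421 - q_R)/4.
Substituting one into the other gives q_R = 983/19 and q_W = 1754/19.
Total output Q = 144.0526, so price P = 449 - 144.0526 = 304.9474.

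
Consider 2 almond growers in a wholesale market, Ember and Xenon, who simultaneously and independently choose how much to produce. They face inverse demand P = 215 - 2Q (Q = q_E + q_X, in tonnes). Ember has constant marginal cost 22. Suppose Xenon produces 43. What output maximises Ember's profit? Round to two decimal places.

With the rival's output fixed at 43, Ember's profit is π_E = (215 - 2·43 - 2q_E)q_E - (22q_E) = (129 - 2q_E)q_E - (22q_E).
∂π_E/∂q_E = 107 - 4q_E = 0, so q_E = 107/4.

26.75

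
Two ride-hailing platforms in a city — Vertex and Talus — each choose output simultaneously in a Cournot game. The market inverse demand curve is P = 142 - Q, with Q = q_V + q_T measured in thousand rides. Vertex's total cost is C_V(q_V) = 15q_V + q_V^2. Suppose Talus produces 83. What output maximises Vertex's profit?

11

With the rival's output fixed at 83, Vertex's profit is π_V = (142 - 83 - q_V)q_V - (15q_V + q_V²) = (59 - q_V)q_V - (15q_V + q_V²).
∂π_V/∂q_V = 44 - 4q_V = 0, so q_V = 11.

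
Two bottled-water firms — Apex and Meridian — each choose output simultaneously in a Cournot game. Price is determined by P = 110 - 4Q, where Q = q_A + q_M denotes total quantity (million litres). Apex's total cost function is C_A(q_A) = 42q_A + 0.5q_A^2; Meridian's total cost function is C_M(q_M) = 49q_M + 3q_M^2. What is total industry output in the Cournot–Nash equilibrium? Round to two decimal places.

8.95

Apex's profit: π_A = (110 - 4Q)q_A - (42q_A + (1/2)q_A²). Setting ∂π_A/∂q_A = 0: 68 - 9q_A - 4(q_M) = 0.
Meridian's profit: π_M = (110 - 4Q)q_M - (49q_M + 3q_M²). Setting ∂π_M/∂q_M = 0: 61 - 14q_M - 4(q_A) = 0.
So q_A = (68 - 4q_M)/9 and q_M = (61 - 4q_A)/14.
Solving the pair: q_A = 354/55, q_M = 277/110.
Total output Q = 354/55 + 277/110 = 197/22.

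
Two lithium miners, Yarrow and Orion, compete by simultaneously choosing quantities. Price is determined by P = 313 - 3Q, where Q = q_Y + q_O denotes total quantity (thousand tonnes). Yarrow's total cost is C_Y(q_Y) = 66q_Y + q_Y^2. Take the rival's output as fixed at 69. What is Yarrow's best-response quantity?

5

With the rival's output fixed at 69, Yarrow's profit is π_Y = (313 - 3·69 - 3q_Y)q_Y - (66q_Y + q_Y²) = (106 - 3q_Y)q_Y - (66q_Y + q_Y²).
∂π_Y/∂q_Y = 40 - 8q_Y = 0, so q_Y = 5.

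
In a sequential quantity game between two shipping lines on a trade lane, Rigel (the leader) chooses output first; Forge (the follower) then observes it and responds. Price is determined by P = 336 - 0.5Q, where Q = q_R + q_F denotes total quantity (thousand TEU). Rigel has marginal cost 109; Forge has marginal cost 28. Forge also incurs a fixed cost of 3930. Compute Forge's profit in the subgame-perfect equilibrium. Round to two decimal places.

23682.50

Solve by backward induction. Given q_R, the follower Forge maximises π_F = (336 - (1/2)q_R - (1/2)q_F)q_F - 28q_F.
Follower FOC: 308 - (1/2)q_R - q_F = 0, so q_F(q_R) = (308 - (1/2)q_R).
The leader anticipates this reaction. Substituting into P = 336 - 0.5Q gives P = 182 - (1/4)q_R, so π_R = (182 - (1/4)q_R)q_R - 109q_R.
The leader's first-order condition 73 - (1/2)q_R = 0 yields q_R = 146.
Then q_F = (308 - (1/2)·146) = 235.
Price P = 336 - (1/2)·381 = 291/2.
Forge's profit: (291/2 - 28)·235 - 3930 = 23682.5000.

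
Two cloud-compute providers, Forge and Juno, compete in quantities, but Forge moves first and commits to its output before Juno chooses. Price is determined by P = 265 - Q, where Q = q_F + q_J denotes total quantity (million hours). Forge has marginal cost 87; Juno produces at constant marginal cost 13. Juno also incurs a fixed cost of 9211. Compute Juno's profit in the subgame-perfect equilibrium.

The follower Juno best-responds to any q_F: π_J = (265 - Q)q_J - 13q_J.
Setting the follower's marginal profit to zero, 252 - q_F - 2q_J = 0, i.e. q_J = (252 - q_F)/2.
Forge substitutes q_J(q_F) into its own profit: π_F = q_F(265 - q_F - (252 - q_F)/2) - 87q_F = (139 - (1/2)q_F)q_F - 87q_F.
Maximising: ∂π_F/∂q_F = 52 - q_F = 0, giving q_F = 52.
Then q_J = (252 - 52)/2 = 100.
Price P = 265 - 152 = 113.
Juno's profit: (113 - 13)·100 - 9211 = 789.

789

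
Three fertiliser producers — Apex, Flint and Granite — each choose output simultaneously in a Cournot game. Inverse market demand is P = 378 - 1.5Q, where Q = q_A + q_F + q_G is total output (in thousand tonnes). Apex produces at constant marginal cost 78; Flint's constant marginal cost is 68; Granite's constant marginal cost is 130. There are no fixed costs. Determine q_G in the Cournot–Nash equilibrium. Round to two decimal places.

22.33

Apex's profit: π_A = (378 - 1.5Q)q_A - (78q_A). Setting ∂π_A/∂q_A = 0: 300 - 3q_A - (3/2)(q_F + q_G) = 0.
Flint's first-order condition: 310 - 3q_F - (3/2)(q_A + q_G) = 0.
Granite's profit: π_G = (378 - 1.5Q)q_G - (130q_G). Setting ∂π_G/∂q_G = 0: 248 - 3q_G - (3/2)(q_A + q_F) = 0.
Adding the 3 first-order conditions: 858 − 6Q = 0, so Q = 143.
Back-substituting: q_A = (300 − 429/2)/(3/2) = 57, q_F = (310 − 429/2)/(3/2) = 191/3, q_G = (248 − 429/2)/(3/2) = 67/3.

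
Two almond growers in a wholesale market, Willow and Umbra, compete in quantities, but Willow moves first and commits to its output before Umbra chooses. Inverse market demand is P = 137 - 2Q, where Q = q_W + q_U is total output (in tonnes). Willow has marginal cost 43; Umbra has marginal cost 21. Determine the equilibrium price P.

Solve by backward induction. Given q_W, the follower Umbra maximises π_U = (137 - 2q_W - 2q_U)q_U - 21q_U.
Follower FOC: 116 - 2q_W - 4q_U = 0, so q_U(q_W) = (116 - 2q_W)/4.
Willow substitutes q_U(q_W) into its own profit: π_W = q_W(137 - 2q_W - (116 - 2q_W)/2) - 43q_W = (79 - q_W)q_W - 43q_W.
Maximising: ∂π_W/∂q_W = 36 - 2q_W = 0, giving q_W = 18.
Then q_U = (116 - 2·18)/4 = 20.
Total output Q = 38, so price P = 137 - 2·38 = 61.

61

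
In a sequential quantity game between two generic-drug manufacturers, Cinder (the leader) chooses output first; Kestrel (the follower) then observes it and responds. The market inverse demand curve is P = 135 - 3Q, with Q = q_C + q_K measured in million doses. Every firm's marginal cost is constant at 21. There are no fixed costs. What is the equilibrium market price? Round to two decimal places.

The follower Kestrel best-responds to any q_C: π_K = (135 - 3Q)q_K - 21q_K.
Follower FOC: 114 - 3q_C - 6q_K = 0, so q_K(q_C) = (114 - 3q_C)/6.
Cinder substitutes q_K(q_C) into its own profit: π_C = q_C(135 - 3q_C - (114 - 3q_C)/2) - 21q_C = (78 - (3/2)q_C)q_C - 21q_C.
Leader FOC: 57 - 3q_C = 0, so q_C = 19.
Then q_K = (114 - 3·19)/6 = 19/2.
Total output Q = 57/2, so price P = 135 - 3·(57/2) = 99/2.

49.50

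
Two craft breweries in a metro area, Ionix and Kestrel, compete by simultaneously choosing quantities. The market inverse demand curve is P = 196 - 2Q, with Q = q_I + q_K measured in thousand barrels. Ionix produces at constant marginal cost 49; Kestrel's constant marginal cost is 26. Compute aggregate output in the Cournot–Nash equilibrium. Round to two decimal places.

52.83

Ionix's profit: π_I = (196 - 2Q)q_I - (49q_I). Setting ∂π_I/∂q_I = 0: 147 - 4q_I - 2(q_K) = 0.
Kestrel's profit: π_K = (196 - 2Q)q_K - (26q_K). Setting ∂π_K/∂q_K = 0: 170 - 4q_K - 2(q_I) = 0.
So q_I = (147 - 2q_K)/4 and q_K = (170 - 2q_I)/4.
Substituting one into the other gives q_I = 62/3 and q_K = 193/6.
Total output Q = 62/3 + 193/6 = 317/6.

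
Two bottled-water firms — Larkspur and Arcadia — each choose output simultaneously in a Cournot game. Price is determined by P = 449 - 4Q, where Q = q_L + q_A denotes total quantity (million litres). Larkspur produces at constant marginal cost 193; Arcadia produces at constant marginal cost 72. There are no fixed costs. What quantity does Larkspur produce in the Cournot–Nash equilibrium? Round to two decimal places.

11.25

Larkspur's profit: π_L = (449 - 4Q)q_L - (193q_L). Setting ∂π_L/∂q_L = 0: 256 - 8q_L - 4(q_A) = 0.
Arcadia's profit: π_A = (449 - 4Q)q_A - (72q_A). Setting ∂π_A/∂q_A = 0: 377 - 8q_A - 4(q_L) = 0.
So q_L = (256 - 4q_A)/8 and q_A = (377 - 4q_L)/8.
Solving the pair: q_L = 45/4, q_A = 83/2.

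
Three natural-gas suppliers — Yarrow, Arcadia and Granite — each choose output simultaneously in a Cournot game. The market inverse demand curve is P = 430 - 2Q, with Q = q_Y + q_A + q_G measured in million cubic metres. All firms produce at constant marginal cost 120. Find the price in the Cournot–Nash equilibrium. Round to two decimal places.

197.50

A representative firm's profit is π_i = q_i(430 - 2Q) - 120q_i.
First-order condition (treating rivals' output as given): 310 - 4q_i - 2·Σ_{j≠i} q_j = 0.
By symmetry each firm produces the same amount; substituting Σ_{j≠i} q_j = 2q_i yields q_i = 310/8 = 155/4.
Total output Q = 465/4, so price P = 430 - 2·(465/4) = 395/2.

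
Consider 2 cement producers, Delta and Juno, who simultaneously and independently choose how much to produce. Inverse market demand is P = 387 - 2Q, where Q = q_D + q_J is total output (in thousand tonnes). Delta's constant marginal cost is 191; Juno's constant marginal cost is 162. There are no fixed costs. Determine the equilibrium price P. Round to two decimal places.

Delta's profit: π_D = (387 - 2Q)q_D - (191q_D). Setting ∂π_D/∂q_D = 0: 196 - 4q_D - 2(q_J) = 0.
Juno's profit: π_J = (387 - 2Q)q_J - (162q_J). Setting ∂π_J/∂q_J = 0: 225 - 4q_J - 2(q_D) = 0.
Rearranging gives the reaction functions q_D = (196 - 2q_J)/4 and q_J = (225 - 2q_D)/4.
Substituting one into the other gives q_D = 167/6 and q_J = 127/3.
Total output Q = 421/6, so price P = 387 - 2·(421/6) = 740/3.

246.67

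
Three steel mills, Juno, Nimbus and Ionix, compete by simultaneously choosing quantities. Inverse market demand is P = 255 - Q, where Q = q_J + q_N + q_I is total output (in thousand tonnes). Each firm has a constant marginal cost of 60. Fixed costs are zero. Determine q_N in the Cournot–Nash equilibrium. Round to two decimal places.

Each firm earns π_i = (255 - Q)q_i - 60q_i.
Setting ∂π_i/∂q_i = 0 with rivals' quantities fixed: 195 - 2q_i - Σ_{j≠i} q_j = 0.
By symmetry each firm produces the same amount; substituting Σ_{j≠i} q_j = 2q_i yields q_i = 195/4.

48.75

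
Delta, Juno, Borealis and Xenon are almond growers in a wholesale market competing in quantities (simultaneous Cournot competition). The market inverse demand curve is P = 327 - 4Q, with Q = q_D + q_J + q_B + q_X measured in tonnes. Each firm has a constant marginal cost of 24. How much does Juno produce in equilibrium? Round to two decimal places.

15.15

A representative firm's profit is π_i = q_i(327 - 4Q) - 24q_i.
Setting ∂π_i/∂q_i = 0 with rivals' quantities fixed: 303 - 8q_i - 4·Σ_{j≠i} q_j = 0.
By symmetry each firm produces the same amount; substituting Σ_{j≠i} q_j = 3q_i yields q_i = 303/20.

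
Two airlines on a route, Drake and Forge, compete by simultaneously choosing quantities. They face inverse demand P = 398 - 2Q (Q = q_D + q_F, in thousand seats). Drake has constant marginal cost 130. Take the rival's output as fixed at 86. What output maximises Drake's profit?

24

With the rival's output fixed at 86, Drake's profit is π_D = (398 - 2·86 - 2q_D)q_D - (130q_D) = (226 - 2q_D)q_D - (130q_D).
∂π_D/∂q_D = 96 - 4q_D = 0, so q_D = 24.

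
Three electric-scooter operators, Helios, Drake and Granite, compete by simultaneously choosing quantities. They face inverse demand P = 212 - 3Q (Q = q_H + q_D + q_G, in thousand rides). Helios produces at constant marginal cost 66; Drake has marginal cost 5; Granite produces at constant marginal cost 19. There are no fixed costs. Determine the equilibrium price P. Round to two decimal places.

75.50

Helios's profit: π_H = (212 - 3Q)q_H - (66q_H). Setting ∂π_H/∂q_H = 0: 146 - 6q_H - 3(q_D + q_G) = 0.
Drake's first-order condition: 207 - 6q_D - 3(q_H + q_G) = 0.
Granite's profit: π_G = (212 - 3Q)q_G - (19q_G). Setting ∂π_G/∂q_G = 0: 193 - 6q_G - 3(q_H + q_D) = 0.
Adding the 3 conditions: 546 − 6Q − 6Q = 0, i.e. Q = 91/2.
Back-substituting: q_H = (146 − 273/2)/3 = 19/6, q_D = (207 − 273/2)/3 = 47/2, q_G = (193 − 273/2)/3 = 113/6.
Total output Q = 91/2, so price P = 212 - 3·(91/2) = 151/2.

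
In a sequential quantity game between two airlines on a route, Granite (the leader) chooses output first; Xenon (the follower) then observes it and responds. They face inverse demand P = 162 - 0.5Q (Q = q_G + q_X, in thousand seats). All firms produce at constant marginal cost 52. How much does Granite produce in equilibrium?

110

Solve by backward induction. Given q_G, the follower Xenon maximises π_X = (162 - (1/2)q_G - (1/2)q_X)q_X - 52q_X.
∂π_X/∂q_X = 110 - (1/2)q_G - q_X = 0 gives the reaction function q_X = (110 - (1/2)q_G).
Granite substitutes q_X(q_G) into its own profit: π_G = q_G(162 - (1/2)q_G - (110 - (1/2)q_G)/2) - 52q_G = (107 - (1/4)q_G)q_G - 52q_G.
Maximising: ∂π_G/∂q_G = 55 - (1/2)q_G = 0, giving q_G = 110.
Then q_X = (110 - (1/2)·110) = 55.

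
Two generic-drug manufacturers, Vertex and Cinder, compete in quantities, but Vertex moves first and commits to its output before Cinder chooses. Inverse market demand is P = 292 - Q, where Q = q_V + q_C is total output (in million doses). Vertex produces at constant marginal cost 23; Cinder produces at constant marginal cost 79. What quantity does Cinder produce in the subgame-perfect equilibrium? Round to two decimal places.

25.25

Solve by backward induction. Given q_V, the follower Cinder maximises π_C = (292 - q_V - q_C)q_C - 79q_C.
Follower FOC: 213 - q_V - 2q_C = 0, so q_C(q_V) = (213 - q_V)/2.
Vertex substitutes q_C(q_V) into its own profit: π_V = q_V(292 - q_V - (213 - q_V)/2) - 23q_V = (371/2 - (1/2)q_V)q_V - 23q_V.
The leader's first-order condition 325/2 - q_V = 0 yields q_V = 325/2.
Then q_C = (213 - 325/2)/2 = 101/4.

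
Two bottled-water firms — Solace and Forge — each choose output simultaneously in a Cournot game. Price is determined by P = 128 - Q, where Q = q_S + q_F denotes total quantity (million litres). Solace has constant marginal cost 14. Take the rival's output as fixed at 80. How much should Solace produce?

17

With the rival's output fixed at 80, Solace's profit is π_S = (128 - 80 - q_S)q_S - (14q_S) = (48 - q_S)q_S - (14q_S).
∂π_S/∂q_S = 34 - 2q_S = 0, so q_S = 17.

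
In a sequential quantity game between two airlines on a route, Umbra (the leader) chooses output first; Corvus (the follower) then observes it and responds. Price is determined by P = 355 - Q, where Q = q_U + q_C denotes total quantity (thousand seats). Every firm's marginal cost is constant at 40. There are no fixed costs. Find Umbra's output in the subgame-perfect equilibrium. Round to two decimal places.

Solve by backward induction. Given q_U, the follower Corvus maximises π_C = (355 - q_U - q_C)q_C - 40q_C.
Follower FOC: 315 - q_U - 2q_C = 0, so q_C(q_U) = (315 - q_U)/2.
The leader anticipates this reaction. Substituting into P = 355 - Q gives P = 395/2 - (1/2)q_U, so π_U = (395/2 - (1/2)q_U)q_U - 40q_U.
Leader FOC: 315/2 - q_U = 0, so q_U = 315/2.
Then q_C = (315 - 315/2)/2 = 315/4.

157.50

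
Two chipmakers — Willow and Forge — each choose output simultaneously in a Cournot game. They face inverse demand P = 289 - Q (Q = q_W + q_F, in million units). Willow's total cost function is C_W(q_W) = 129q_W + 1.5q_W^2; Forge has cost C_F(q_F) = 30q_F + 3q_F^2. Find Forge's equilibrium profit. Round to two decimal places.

Willow's profit: π_W = (289 - Q)q_W - (129q_W + (3/2)q_W²). Setting ∂π_W/∂q_W = 0: 160 - 5q_W - (q_F) = 0.
Forge's profit: π_F = (289 - Q)q_F - (30q_F + 3q_F²). Setting ∂π_F/∂q_F = 0: 259 - 8q_F - (q_W) = 0.
Best responses: q_W = (160 - q_F)/5, q_F = (259 - q_W)/8.
Solving the pair: q_W = 1021/39, q_F = 1135/39.
Price P = 289 - 55.2821 = 233.7179.
Forge's profit: 233.7179·(1135/39) - 30·(1135/39) - 3(1135/39)² = 3387.8369.

3387.84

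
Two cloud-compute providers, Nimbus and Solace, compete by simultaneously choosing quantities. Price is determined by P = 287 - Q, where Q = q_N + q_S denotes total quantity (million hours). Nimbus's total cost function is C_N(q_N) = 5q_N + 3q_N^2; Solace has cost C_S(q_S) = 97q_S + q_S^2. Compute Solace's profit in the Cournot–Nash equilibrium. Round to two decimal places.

3189.69

Nimbus's profit: π_N = (287 - Q)q_N - (5q_N + 3q_N²). Setting ∂π_N/∂q_N = 0: 282 - 8q_N - (q_S) = 0.
Solace's profit: π_S = (287 - Q)q_S - (97q_S + q_S²). Setting ∂π_S/∂q_S = 0: 190 - 4q_S - (q_N) = 0.
So q_N = (282 - q_S)/8 and q_S = (190 - q_N)/4.
Substituting one into the other gives q_N = 938/31 and q_S = 1238/31.
Price P = 287 - 70.1935 = 216.8065.
Solace's profit: 216.8065·(1238/31) - 97·(1238/31) - (1238/31)² = 3189.6857.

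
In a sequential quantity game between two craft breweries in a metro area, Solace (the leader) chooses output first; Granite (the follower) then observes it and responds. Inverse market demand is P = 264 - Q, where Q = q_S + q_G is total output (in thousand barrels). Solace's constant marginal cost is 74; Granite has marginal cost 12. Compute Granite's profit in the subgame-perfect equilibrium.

8836

The follower Granite best-responds to any q_S: π_G = (264 - Q)q_G - 12q_G.
Follower FOC: 252 - q_S - 2q_G = 0, so q_G(q_S) = (252 - q_S)/2.
Solace substitutes q_G(q_S) into its own profit: π_S = q_S(264 - q_S - (252 - q_S)/2) - 74q_S = (138 - (1/2)q_S)q_S - 74q_S.
Leader FOC: 64 - q_S = 0, so q_S = 64.
Then q_G = (252 - 64)/2 = 94.
Price P = 264 - 158 = 106.
Granite's profit: (106 - 12)·94 = 8836.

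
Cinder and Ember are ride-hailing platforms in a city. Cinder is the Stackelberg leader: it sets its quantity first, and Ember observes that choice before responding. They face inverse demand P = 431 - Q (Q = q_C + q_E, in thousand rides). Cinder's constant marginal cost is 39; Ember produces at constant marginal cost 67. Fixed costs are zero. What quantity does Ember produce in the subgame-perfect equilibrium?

The follower Ember best-responds to any q_C: π_E = (431 - Q)q_E - 67q_E.
Setting the follower's marginal profit to zero, 364 - q_C - 2q_E = 0, i.e. q_E = (364 - q_C)/2.
Cinder substitutes q_E(q_C) into its own profit: π_C = q_C(431 - q_C - (364 - q_C)/2) - 39q_C = (249 - (1/2)q_C)q_C - 39q_C.
Maximising: ∂π_C/∂q_C = 210 - q_C = 0, giving q_C = 210.
Then q_E = (364 - 210)/2 = 77.

77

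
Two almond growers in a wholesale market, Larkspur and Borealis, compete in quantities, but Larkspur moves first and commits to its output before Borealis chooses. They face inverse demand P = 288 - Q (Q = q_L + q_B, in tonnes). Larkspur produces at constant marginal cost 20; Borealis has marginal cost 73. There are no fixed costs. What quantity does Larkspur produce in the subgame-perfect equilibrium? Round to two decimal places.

160.50

The follower Borealis best-responds to any q_L: π_B = (288 - Q)q_B - 73q_B.
∂π_B/∂q_B = 215 - q_L - 2q_B = 0 gives the reaction function q_B = (215 - q_L)/2.
The leader anticipates this reaction. Substituting into P = 288 - Q gives P = 361/2 - (1/2)q_L, so π_L = (361/2 - (1/2)q_L)q_L - 20q_L.
Leader FOC: 321/2 - q_L = 0, so q_L = 321/2.
Then q_B = (215 - 321/2)/2 = 109/4.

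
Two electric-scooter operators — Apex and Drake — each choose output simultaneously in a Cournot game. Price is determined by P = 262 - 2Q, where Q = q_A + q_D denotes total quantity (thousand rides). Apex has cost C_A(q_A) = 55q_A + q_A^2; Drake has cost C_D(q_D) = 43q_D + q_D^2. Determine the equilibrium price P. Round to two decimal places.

Apex's profit: π_A = (262 - 2Q)q_A - (55q_A + q_A²). Setting ∂π_A/∂q_A = 0: 207 - 6q_A - 2(q_D) = 0.
Drake's profit: π_D = (262 - 2Q)q_D - (43q_D + q_D²). Setting ∂π_D/∂q_D = 0: 219 - 6q_D - 2(q_A) = 0.
Rearranging gives the reaction functions q_A = (207 - 2q_D)/6 and q_D = (219 - 2q_A)/6.
Substituting one into the other gives q_A = 201/8 and q_D = 225/8.
Total output Q = 213/4, so price P = 262 - 2·(213/4) = 311/2.

155.50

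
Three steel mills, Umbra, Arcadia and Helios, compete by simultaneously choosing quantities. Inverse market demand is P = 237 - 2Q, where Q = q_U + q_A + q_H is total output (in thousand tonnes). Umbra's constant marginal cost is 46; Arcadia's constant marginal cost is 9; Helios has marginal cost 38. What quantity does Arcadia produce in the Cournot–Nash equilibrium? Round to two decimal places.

36.75

Umbra's profit: π_U = (237 - 2Q)q_U - (46q_U). Setting ∂π_U/∂q_U = 0: 191 - 4q_U - 2(q_A + q_H) = 0.
Arcadia's first-order condition: 228 - 4q_A - 2(q_U + q_H) = 0.
Helios's first-order condition: 199 - 4q_H - 2(q_U + q_A) = 0.
Adding the 3 conditions: 618 − 4Q − 4Q = 0, i.e. Q = 309/4.
Back-substituting: q_U = (191 − 309/2)/2 = 73/4, q_A = (228 − 309/2)/2 = 147/4, q_H = (199 − 309/2)/2 = 89/4.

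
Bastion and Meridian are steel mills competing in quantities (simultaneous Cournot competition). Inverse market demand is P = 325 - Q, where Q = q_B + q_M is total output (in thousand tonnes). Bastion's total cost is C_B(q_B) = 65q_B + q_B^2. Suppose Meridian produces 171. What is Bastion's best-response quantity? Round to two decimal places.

With the rival's output fixed at 171, Bastion's profit is π_B = (325 - 171 - q_B)q_B - (65q_B + q_B²) = (154 - q_B)q_B - (65q_B + q_B²).
∂π_B/∂q_B = 89 - 4q_B = 0, so q_B = 89/4.

22.25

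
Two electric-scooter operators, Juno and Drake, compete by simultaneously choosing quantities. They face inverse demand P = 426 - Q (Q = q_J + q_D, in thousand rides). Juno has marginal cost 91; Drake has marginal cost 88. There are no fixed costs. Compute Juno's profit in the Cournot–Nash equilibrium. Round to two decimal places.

Juno's profit: π_J = (426 - Q)q_J - (91q_J). Setting ∂π_J/∂q_J = 0: 335 - 2q_J - (q_D) = 0.
Drake's first-order condition: 338 - 2q_D - (q_J) = 0.
So q_J = (335 - q_D)/2 and q_D = (338 - q_J)/2.
Substituting one into the other gives q_J = 332/3 and q_D = 341/3.
Price P = 426 - 673/3 = 605/3.
Juno's profit: (605/3 - 91)·(332/3) = 12247.1111.

12247.11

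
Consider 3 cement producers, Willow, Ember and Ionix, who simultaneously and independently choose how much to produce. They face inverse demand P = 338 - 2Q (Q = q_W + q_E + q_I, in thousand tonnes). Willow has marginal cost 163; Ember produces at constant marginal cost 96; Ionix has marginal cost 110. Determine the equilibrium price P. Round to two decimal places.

176.75

Willow's profit: π_W = (338 - 2Q)q_W - (163q_W). Setting ∂π_W/∂q_W = 0: 175 - 4q_W - 2(q_E + q_I) = 0.
Ember's profit: π_E = (338 - 2Q)q_E - (96q_E). Setting ∂π_E/∂q_E = 0: 242 - 4q_E - 2(q_W + q_I) = 0.
Ionix's profit: π_I = (338 - 2Q)q_I - (110q_I). Setting ∂π_I/∂q_I = 0: 228 - 4q_I - 2(q_W + q_E) = 0.
Adding the 3 first-order conditions: 645 − 8Q = 0, so Q = 645/8.
Back-substituting: q_W = (175 − 645/4)/2 = 55/8, q_E = (242 − 645/4)/2 = 323/8, q_I = (228 − 645/4)/2 = 267/8.
Total output Q = 645/8, so price P = 338 - 2·(645/8) = 707/4.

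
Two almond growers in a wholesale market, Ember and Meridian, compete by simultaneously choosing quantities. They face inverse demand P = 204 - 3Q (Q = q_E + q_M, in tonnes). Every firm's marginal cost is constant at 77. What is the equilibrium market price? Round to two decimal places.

A representative firm's profit is π_i = q_i(204 - 3Q) - 77q_i.
Setting ∂π_i/∂q_i = 0 with rivals' quantities fixed: 127 - 6q_i - 3q_j = 0.
By symmetry each firm produces the same amount; substituting q_j = q_i yields q_i = 127/9.
Total output Q = 254/9, so price P = 204 - 3·(254/9) = 358/3.

119.33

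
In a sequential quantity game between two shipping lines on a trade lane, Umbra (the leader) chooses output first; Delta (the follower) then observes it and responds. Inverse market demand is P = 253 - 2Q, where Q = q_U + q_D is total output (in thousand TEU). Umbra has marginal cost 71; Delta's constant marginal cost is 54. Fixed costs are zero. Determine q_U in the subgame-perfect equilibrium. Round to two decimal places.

The follower Delta best-responds to any q_U: π_D = (253 - 2Q)q_D - 54q_D.
Follower FOC: 199 - 2q_U - 4q_D = 0, so q_D(q_U) = (199 - 2q_U)/4.
Umbra substitutes q_D(q_U) into its own profit: π_U = q_U(253 - 2q_U - (199 - 2q_U)/2) - 71q_U = (307/2 - q_U)q_U - 71q_U.
Maximising: ∂π_U/∂q_U = 165/2 - 2q_U = 0, giving q_U = 165/4.
Then q_D = (199 - 2·(165/4))/4 = 233/8.

41.25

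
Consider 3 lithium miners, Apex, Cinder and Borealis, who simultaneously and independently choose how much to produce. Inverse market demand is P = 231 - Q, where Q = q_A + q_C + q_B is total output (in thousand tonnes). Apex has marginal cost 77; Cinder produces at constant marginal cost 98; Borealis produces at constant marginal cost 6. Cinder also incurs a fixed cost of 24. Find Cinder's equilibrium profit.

1

Apex's profit: π_A = (231 - Q)q_A - (77q_A). Setting ∂π_A/∂q_A = 0: 154 - 2q_A - (q_C + q_B) = 0.
Cinder's first-order condition: 133 - 2q_C - (q_A + q_B) = 0.
Borealis's profit: π_B = (231 - Q)q_B - (6q_B). Setting ∂π_B/∂q_B = 0: 225 - 2q_B - (q_A + q_C) = 0.
Adding the 3 first-order conditions: 512 − 4Q = 0, so Q = 128.
Back-substituting: q_A = (154 − 128) = 26, q_C = (133 − 128) = 5, q_B = (225 − 128) = 97.
Price P = 231 - 128 = 103.
Cinder's profit: (103 - 98)·5 - 24 = 1.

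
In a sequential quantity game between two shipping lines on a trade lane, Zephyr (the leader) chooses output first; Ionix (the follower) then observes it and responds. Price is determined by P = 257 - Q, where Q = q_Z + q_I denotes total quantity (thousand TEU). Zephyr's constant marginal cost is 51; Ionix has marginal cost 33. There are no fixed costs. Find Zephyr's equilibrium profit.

4418

Solve by backward induction. Given q_Z, the follower Ionix maximises π_I = (257 - q_Z - q_I)q_I - 33q_I.
∂π_I/∂q_I = 224 - q_Z - 2q_I = 0 gives the reaction function q_I = (224 - q_Z)/2.
The leader anticipates this reaction. Substituting into P = 257 - Q gives P = 145 - (1/2)q_Z, so π_Z = (145 - (1/2)q_Z)q_Z - 51q_Z.
Maximising: ∂π_Z/∂q_Z = 94 - q_Z = 0, giving q_Z = 94.
Then q_I = (224 - 94)/2 = 65.
Price P = 257 - 159 = 98.
Zephyr's profit: (98 - 51)·94 = 4418.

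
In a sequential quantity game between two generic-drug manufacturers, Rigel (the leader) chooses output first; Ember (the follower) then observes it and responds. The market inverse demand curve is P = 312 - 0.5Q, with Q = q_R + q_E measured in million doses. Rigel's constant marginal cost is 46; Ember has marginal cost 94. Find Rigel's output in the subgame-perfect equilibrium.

314

The follower Ember best-responds to any q_R: π_E = (312 - 0.5Q)q_E - 94q_E.
Follower FOC: 218 - (1/2)q_R - q_E = 0, so q_E(q_R) = (218 - (1/2)q_R).
Rigel substitutes q_E(q_R) into its own profit: π_R = q_R(312 - (1/2)q_R - (218 - (1/2)q_R)/2) - 46q_R = (203 - (1/4)q_R)q_R - 46q_R.
The leader's first-order condition 157 - (1/2)q_R = 0 yields q_R = 314.
Then q_E = (218 - (1/2)·314) = 61.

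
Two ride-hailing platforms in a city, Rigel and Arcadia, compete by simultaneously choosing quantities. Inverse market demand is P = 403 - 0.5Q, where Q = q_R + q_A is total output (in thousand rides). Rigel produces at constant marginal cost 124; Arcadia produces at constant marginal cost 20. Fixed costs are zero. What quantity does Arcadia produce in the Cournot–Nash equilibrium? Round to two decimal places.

Rigel's profit: π_R = (403 - 0.5Q)q_R - (124q_R). Setting ∂π_R/∂q_R = 0: 279 - q_R - (1/2)(q_A) = 0.
Arcadia's profit: π_A = (403 - 0.5Q)q_A - (20q_A). Setting ∂π_A/∂q_A = 0: 383 - q_A - (1/2)(q_R) = 0.
Best responses: q_R = (279 - (1/2)q_A), q_A = (383 - (1/2)q_R).
Solving the pair: q_R = 350/3, q_A = 974/3.

324.67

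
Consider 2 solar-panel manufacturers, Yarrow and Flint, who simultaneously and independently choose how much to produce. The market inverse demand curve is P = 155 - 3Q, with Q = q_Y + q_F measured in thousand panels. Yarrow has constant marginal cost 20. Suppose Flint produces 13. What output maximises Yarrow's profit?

16

With the rival's output fixed at 13, Yarrow's profit is π_Y = (155 - 3·13 - 3q_Y)q_Y - (20q_Y) = (116 - 3q_Y)q_Y - (20q_Y).
∂π_Y/∂q_Y = 96 - 6q_Y = 0, so q_Y = 16.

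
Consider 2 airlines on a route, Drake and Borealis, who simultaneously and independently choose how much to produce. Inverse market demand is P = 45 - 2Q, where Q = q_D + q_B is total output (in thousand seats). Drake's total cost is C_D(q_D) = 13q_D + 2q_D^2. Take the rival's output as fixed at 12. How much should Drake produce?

1

With the rival's output fixed at 12, Drake's profit is π_D = (45 - 2·12 - 2q_D)q_D - (13q_D + 2q_D²) = (21 - 2q_D)q_D - (13q_D + 2q_D²).
∂π_D/∂q_D = 8 - 8q_D = 0, so q_D = 1.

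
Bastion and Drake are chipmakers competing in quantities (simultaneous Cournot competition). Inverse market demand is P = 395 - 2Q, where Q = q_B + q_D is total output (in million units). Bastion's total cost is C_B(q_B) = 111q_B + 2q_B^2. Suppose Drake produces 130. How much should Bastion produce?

3

With the rival's output fixed at 130, Bastion's profit is π_B = (395 - 2·130 - 2q_B)q_B - (111q_B + 2q_B²) = (135 - 2q_B)q_B - (111q_B + 2q_B²).
∂π_B/∂q_B = 24 - 8q_B = 0, so q_B = 3.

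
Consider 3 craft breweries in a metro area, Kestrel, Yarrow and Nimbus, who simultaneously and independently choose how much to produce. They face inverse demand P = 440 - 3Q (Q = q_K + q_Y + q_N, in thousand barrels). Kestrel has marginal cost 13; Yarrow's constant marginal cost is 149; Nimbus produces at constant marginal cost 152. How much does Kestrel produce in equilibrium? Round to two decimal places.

58.50

Kestrel's profit: π_K = (440 - 3Q)q_K - (13q_K). Setting ∂π_K/∂q_K = 0: 427 - 6q_K - 3(q_Y + q_N) = 0.
Yarrow's first-order condition: 291 - 6q_Y - 3(q_K + q_N) = 0.
Nimbus's first-order condition: 288 - 6q_N - 3(q_K + q_Y) = 0.
Summing all 3 equations gives 1006 − 12Q = 0, hence Q = 503/6.
Back-substituting: q_K = (427 − 503/2)/3 = 117/2, q_Y = (291 − 503/2)/3 = 79/6, q_N = (288 − 503/2)/3 = 73/6.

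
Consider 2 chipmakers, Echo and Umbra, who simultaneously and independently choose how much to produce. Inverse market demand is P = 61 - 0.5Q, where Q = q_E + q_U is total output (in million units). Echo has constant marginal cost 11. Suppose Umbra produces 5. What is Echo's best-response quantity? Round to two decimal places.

With the rival's output fixed at 5, Echo's profit is π_E = (61 - (1/2)·5 - (1/2)q_E)q_E - (11q_E) = (117/2 - (1/2)q_E)q_E - (11q_E).
∂π_E/∂q_E = 95/2 - q_E = 0, so q_E = 95/2.

47.50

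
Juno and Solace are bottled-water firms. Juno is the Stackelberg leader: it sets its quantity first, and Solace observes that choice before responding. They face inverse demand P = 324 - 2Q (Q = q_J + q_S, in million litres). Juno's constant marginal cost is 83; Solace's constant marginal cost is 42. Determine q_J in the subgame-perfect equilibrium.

50

Solve by backward induction. Given q_J, the follower Solace maximises π_S = (324 - 2q_J - 2q_S)q_S - 42q_S.
∂π_S/∂q_S = 282 - 2q_J - 4q_S = 0 gives the reaction function q_S = (282 - 2q_J)/4.
The leader anticipates this reaction. Substituting into P = 324 - 2Q gives P = 183 - q_J, so π_J = (183 - q_J)q_J - 83q_J.
Maximising: ∂π_J/∂q_J = 100 - 2q_J = 0, giving q_J = 50.
Then q_S = (282 - 2·50)/4 = 91/2.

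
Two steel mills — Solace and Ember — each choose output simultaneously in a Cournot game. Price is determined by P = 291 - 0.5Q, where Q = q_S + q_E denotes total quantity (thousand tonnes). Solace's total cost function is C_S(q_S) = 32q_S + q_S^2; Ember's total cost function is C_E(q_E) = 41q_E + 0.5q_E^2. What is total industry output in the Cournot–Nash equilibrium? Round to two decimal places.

Solace's profit: π_S = (291 - 0.5Q)q_S - (32q_S + q_S²). Setting ∂π_S/∂q_S = 0: 259 - 3q_S - (1/2)(q_E) = 0.
Ember's first-order condition: 250 - 2q_E - (1/2)(q_S) = 0.
So q_S = (259 - (1/2)q_E)/3 and q_E = (250 - (1/2)q_S)/2.
Substituting one into the other gives q_S = 1572/23 and q_E = 107.9130.
Total output Q = 1572/23 + 107.9130 = 176.2609.

176.26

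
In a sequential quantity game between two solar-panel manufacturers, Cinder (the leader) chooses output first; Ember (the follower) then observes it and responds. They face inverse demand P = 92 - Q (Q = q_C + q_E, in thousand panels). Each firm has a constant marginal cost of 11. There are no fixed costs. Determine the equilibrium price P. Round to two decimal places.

Solve by backward induction. Given q_C, the follower Ember maximises π_E = (92 - q_C - q_E)q_E - 11q_E.
Follower FOC: 81 - q_C - 2q_E = 0, so q_E(q_C) = (81 - q_C)/2.
The leader anticipates this reaction. Substituting into P = 92 - Q gives P = 103/2 - (1/2)q_C, so π_C = (103/2 - (1/2)q_C)q_C - 11q_C.
Maximising: ∂π_C/∂q_C = 81/2 - q_C = 0, giving q_C = 81/2.
Then q_E = (81 - 81/2)/2 = 81/4.
Total output Q = 243/4, so price P = 92 - 243/4 = 125/4.

31.25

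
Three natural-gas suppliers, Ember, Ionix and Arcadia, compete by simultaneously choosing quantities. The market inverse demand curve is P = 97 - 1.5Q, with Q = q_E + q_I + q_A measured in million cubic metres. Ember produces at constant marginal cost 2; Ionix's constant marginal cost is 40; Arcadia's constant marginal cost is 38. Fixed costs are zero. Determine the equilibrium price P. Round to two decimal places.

Ember's profit: π_E = (97 - 1.5Q)q_E - (2q_E). Setting ∂π_E/∂q_E = 0: 95 - 3q_E - (3/2)(q_I + q_A) = 0.
Ionix's first-order condition: 57 - 3q_I - (3/2)(q_E + q_A) = 0.
Arcadia's profit: π_A = (97 - 1.5Q)q_A - (38q_A). Setting ∂π_A/∂q_A = 0: 59 - 3q_A - (3/2)(q_E + q_I) = 0.
Summing all 3 equations gives 211 − 6Q = 0, hence Q = 211/6.
Back-substituting: q_E = (95 − 211/4)/(3/2) = 169/6, q_I = (57 − 211/4)/(3/2) = 17/6, q_A = (59 − 211/4)/(3/2) = 25/6.
Total output Q = 211/6, so price P = 97 - (3/2)·(211/6) = 177/4.

44.25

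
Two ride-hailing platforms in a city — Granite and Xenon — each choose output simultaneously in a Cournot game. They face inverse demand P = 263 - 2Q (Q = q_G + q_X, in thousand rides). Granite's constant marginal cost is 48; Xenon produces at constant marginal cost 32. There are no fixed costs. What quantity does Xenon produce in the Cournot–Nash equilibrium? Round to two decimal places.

Granite's profit: π_G = (263 - 2Q)q_G - (48q_G). Setting ∂π_G/∂q_G = 0: 215 - 4q_G - 2(q_X) = 0.
Xenon's first-order condition: 231 - 4q_X - 2(q_G) = 0.
So q_G = (215 - 2q_X)/4 and q_X = (231 - 2q_G)/4.
Substituting one into the other gives q_G = 199/6 and q_X = 247/6.

41.17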